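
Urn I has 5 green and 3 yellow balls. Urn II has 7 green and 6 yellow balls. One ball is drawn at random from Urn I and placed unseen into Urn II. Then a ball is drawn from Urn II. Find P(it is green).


P(transfer green) = 5/8; P(transfer yellow) = 3/8
If green transferred: Urn II has 8 green of 14, so P(green|green moved) = 4/7
If yellow transferred: Urn II has 7 green of 14, so P(green|yellow moved) = 1/2
By total probability: P(green) = 5/8*4/7 + 3/8*1/2 = 61/112

61/112


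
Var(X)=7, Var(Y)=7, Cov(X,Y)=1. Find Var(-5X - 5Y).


Var(-5X - 5Y) = (-5)^2*Var(X) + (-5)^2*Var(Y) + 2*(-5)*(-5)*Cov(X,Y)
= 25*7 + 25*7 + 50*1
= 175 + 175 + 50 = 400

400


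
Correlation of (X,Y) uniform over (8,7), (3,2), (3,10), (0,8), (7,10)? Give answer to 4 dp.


Cov(X,Y) = 1.3200, Var(X) = 8.5600, Var(Y) = 8.6400
rho = Cov/(sqrt(VarX)*sqrt(VarY)) = 0.1535

0.1535


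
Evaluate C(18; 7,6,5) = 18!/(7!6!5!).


18! = 6402373705728000
Denominator: 7!=5040 * 6!=720 * 5!=120
Coefficient = 6402373705728000 / 435456000 = 14702688

14702688


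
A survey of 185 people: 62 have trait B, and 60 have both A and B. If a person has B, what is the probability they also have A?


P(A|B) = P(A∩B)/P(B) = (60/185)/(62/185) = 60/62 = 30/31

30/31


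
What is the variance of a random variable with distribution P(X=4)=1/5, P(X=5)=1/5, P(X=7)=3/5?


E[X] = 6, E[X^2] = 188/5
Var(X) = E[X^2] - (E[X])^2 = 188/5 - (6)^2 = 8/5

8/5


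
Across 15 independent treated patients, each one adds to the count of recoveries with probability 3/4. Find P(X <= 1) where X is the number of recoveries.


P(X<=1) = P(X=0) + P(X=1)
= 1/1073741824 + 45/1073741824
= 23/536870912

23/536870912


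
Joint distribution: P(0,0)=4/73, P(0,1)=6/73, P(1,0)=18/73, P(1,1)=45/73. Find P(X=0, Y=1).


Read from table: P(X=0, Y=1) = 6/73

6/73


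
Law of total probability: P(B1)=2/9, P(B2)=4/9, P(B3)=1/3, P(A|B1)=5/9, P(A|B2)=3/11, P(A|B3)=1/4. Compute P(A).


P(A) = P(A|B1)P(B1) + P(A|B2)P(B2) + P(A|B3)P(B3)
= 5/9*2/9 + 3/11*4/9 + 1/4*1/3
= 10/81 + 4/33 + 1/12 = 1169/3564

1169/3564


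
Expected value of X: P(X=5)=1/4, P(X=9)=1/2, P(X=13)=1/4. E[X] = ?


E[X] = sum(x * P(x))
= 5*1/4 + 9*1/2 + 13*1/4
= 9

9


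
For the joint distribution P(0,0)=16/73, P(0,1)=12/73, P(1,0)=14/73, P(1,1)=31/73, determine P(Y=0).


P(Y=0) = P(0,0)+P(1,0) = 16/73 + 14/73 = 30/73

30/73


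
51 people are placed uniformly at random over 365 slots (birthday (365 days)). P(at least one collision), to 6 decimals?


P(all different) = prod((365-i)/365 for i=0..50) = 0.025568
P(at least one match) = 1 - 0.025568 = 0.974432

0.974432


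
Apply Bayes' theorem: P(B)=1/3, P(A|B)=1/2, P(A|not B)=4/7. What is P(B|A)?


P(A) = P(A|B)P(B) + P(A|B')P(B') = 1/2*1/3 + 4/7*2/3 = 23/42
P(B|A) = P(A|B)P(B)/P(A) = (1/6)/(23/42) = 7/23

7/23


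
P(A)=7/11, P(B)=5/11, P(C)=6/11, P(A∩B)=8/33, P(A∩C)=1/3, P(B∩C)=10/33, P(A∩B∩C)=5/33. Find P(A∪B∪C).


P(A∪B∪C) = P(A)+P(B)+P(C) - P(AB)-P(AC)-P(BC) + P(ABC)
= 7/11+5/11+6/11 - 8/33-1/3-10/33 + 5/33
= 10/11

10/11


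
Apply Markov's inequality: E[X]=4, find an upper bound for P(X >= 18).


Markov: P(X >= a) <= E[X]/a
P(X >= 18) <= 4/18 = 2/9

2/9


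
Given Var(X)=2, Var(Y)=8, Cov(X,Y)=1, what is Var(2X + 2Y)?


Var(2X + 2Y) = 2^2*Var(X) + 2^2*Var(Y) + 2*2*2*Cov(X,Y)
= 4*2 + 4*8 + 8*1
= 8 + 32 + 8 = 48

48


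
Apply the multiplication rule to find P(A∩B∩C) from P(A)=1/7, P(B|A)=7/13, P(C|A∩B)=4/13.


P(A∩B∩C) = P(A) * P(B|A) * P(C|A∩B)
= 1/7 * 7/13 * 4/13
= 1/13 * 4/13 = 4/169

4/169


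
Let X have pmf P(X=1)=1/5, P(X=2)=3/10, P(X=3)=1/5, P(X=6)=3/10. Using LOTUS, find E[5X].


E[5X] = sum(g(x)*P(x))
= 5*1/5 + 10*3/10 + 15*1/5 + 30*3/10
= 16

16


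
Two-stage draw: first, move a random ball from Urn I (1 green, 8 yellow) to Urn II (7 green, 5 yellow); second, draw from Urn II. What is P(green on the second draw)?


P(transfer green) = 1/9; P(transfer yellow) = 8/9
If green transferred: Urn II has 8 green of 13, so P(green|green moved) = 8/13
If yellow transferred: Urn II has 7 green of 13, so P(green|yellow moved) = 7/13
By total probability: P(green) = 1/9*8/13 + 8/9*7/13 = 64/117

64/117


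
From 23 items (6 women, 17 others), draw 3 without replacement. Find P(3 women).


P(X=3) = C(6,3)*C(17,0) / C(23,3)
= 20*1 / 1771
= 20/1771

20/1771


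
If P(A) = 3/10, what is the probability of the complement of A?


P(A') = 1 - P(A) = 1 - 3/10 = 7/10

7/10


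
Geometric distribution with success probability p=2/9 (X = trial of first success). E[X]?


For geometric (trials until first success), E[X] = 1/p = 1/(2/9) = 9/2

9/2


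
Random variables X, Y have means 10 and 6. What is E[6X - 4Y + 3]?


E[6X - 4Y + 3] = 6*E[X] - 4*E[Y] + 3
= (6)*(10) + (-4)*(6) + (3)
= 60 - 24 + 3 = 39

39


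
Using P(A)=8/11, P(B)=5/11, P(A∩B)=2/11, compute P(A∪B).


P(A∪B) = P(A) + P(B) - P(A∩B)
= 8/11 + 5/11 - 2/11 = 1

1


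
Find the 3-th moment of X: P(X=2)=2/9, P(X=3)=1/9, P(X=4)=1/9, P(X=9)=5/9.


E[X^3] = sum(x^3 * P(x))
= 8*2/9 + 27*1/9 + 64*1/9 + 729*5/9
= 3752/9

3752/9


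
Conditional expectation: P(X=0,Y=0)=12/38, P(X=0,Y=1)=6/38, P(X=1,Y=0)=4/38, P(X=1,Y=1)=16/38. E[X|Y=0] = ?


P(Y=0) = 16/38
E[X|Y=0] = (0*12 + 1*4)/16 = 4/16 = 1/4

1/4


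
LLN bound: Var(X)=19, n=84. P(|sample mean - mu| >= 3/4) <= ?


Var(Xbar) = Var(X)/n = 19/84
Chebyshev: P(|Xbar-mu| >= 3/4) <= Var(Xbar)/(3/4)^2 = (19/84)/(9/16) = 76/189

76/189


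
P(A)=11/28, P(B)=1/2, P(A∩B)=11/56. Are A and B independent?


P(A)*P(B) = 11/28*1/2 = 11/56
P(A∩B) = 11/56, which equals P(A)P(B), so independent

Yes, A and B are independent


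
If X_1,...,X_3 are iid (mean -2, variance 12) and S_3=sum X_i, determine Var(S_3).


By independence, Var(S_n) = n*Var(X_1) = 3*12 = 36

36


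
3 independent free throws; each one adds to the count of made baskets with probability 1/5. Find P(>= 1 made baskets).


P(at least one) = 1 - P(none)
P(none) = (1 - 1/5)^3 = (4/5)^3 = 64/125
P(at least one) = 1 - 64/125 = 61/125

61/125


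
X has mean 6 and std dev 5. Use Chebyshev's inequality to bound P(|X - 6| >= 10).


k = 10/5 = 2
Chebyshev: P(|X-mu| >= k*sigma) <= 1/k^2 = 1/2^2 = 1/4

1/4


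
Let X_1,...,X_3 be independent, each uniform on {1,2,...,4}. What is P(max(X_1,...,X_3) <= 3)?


P(max <= 3) = P(all X_i <= 3) = (P(X_1 <= 3))^3
= (3/4)^3 = 27/64

27/64


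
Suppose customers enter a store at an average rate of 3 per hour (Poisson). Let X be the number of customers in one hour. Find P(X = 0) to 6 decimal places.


P(X=0) = e^(-3) * 3^0 / 0!
≈ 0.04978706837 * 1 / 1
≈ 0.049787

0.049787


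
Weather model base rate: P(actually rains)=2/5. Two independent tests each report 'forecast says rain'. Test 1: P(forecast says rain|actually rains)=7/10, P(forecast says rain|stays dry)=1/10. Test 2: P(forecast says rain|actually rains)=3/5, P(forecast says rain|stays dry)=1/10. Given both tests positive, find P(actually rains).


After test 1: P(+) = 7/10*2/5 + 1/10*3/5 = 17/50
P(B|+) = (7/25)/(17/50) = 14/17
After test 2 (use post1 as new prior): P(+) = 3/5*14/17 + 1/10*3/17 = 87/170
P(B|+,+) = (42/85)/(87/170) = 28/29

28/29


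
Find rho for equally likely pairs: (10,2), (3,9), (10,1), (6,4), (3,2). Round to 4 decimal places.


Cov(X,Y) = -5.6400, Var(X) = 9.8400, Var(Y) = 8.2400
rho = Cov/(sqrt(VarX)*sqrt(VarY)) = -0.6264

-0.6264


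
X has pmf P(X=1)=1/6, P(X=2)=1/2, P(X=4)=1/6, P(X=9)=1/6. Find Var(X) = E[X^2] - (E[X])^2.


E[X] = 10/3, E[X^2] = 55/3
Var(X) = E[X^2] - (E[X])^2 = 55/3 - (10/3)^2 = 65/9

65/9


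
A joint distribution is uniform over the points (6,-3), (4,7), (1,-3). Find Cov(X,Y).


E[X]=11/3, E[Y]=1/3, E[XY]=7/3
Cov(X,Y) = E[XY] - E[X]E[Y] = 7/3 - 11/3*1/3 = 10/9

10/9


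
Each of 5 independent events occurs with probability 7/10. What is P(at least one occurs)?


P(at least one) = 1 - P(none)
P(none) = (1 - 7/10)^5 = (3/10)^5 = 243/100000
P(at least one) = 1 - 243/100000 = 99757/100000

99757/100000


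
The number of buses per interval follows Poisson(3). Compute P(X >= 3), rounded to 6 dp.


P(X>=3) = 1 - P(X<=2) = 1 - (e^(-3)*3^0/0! + e^(-3)*3^1/1! + e^(-3)*3^2/2!)
≈ 1 - (0.0497870684 + 0.1493612051 + 0.2240418077)
= 1 - 0.4231900812 = 0.5768099188
≈ 0.576810

0.576810


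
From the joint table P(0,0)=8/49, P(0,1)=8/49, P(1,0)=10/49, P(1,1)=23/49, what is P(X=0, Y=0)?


Read from table: P(X=0, Y=0) = 8/49

8/49


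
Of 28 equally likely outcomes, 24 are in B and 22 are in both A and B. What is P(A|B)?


P(A|B) = P(A∩B)/P(B) = (22/28)/(24/28) = 22/24 = 11/12

11/12


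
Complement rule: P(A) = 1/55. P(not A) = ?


P(A') = 1 - P(A) = 1 - 1/55 = 54/55

54/55


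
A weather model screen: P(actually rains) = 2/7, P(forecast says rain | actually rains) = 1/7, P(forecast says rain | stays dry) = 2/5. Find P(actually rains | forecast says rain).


P(A) = P(A|B)P(B) + P(A|B')P(B') = 1/7*2/7 + 2/5*5/7 = 16/49
P(B|A) = P(A|B)P(B)/P(A) = (2/49)/(16/49) = 1/8

1/8


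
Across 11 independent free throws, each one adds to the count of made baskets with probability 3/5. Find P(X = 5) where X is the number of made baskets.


P(X=5) = C(11,5) * p^5 * (1-p)^6
= 462 * 243/3125 * 64/15625
= 7185024/48828125

7185024/48828125


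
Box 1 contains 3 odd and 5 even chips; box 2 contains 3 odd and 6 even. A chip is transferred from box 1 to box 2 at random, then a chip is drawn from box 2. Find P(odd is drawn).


P(transfer odd) = 3/8; P(transfer even) = 5/8
If odd transferred: Urn II has 4 odd of 10, so P(odd|odd moved) = 2/5
If even transferred: Urn II has 3 odd of 10, so P(odd|even moved) = 3/10
By total probability: P(odd) = 3/8*2/5 + 5/8*3/10 = 27/80

27/80


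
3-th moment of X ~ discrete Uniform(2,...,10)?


E[X^3] = (1/9) * sum(x^3 for x=2..10)
= 3024/9 = 336

336


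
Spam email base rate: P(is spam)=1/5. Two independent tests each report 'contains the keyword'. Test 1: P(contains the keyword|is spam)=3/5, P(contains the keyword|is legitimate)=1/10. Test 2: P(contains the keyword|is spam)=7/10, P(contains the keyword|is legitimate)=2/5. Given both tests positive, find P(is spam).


After test 1: P(+) = 3/5*1/5 + 1/10*4/5 = 1/5
P(B|+) = (3/25)/(1/5) = 3/5
After test 2 (use post1 as new prior): P(+) = 7/10*3/5 + 2/5*2/5 = 29/50
P(B|+,+) = (21/50)/(29/50) = 21/29

21/29


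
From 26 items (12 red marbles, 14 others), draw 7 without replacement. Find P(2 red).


P(X=2) = C(12,2)*C(14,5) / C(26,7)
= 66*2002 / 657800
= 132132/657800 = 231/1150

231/1150


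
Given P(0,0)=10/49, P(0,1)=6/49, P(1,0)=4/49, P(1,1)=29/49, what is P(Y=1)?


P(Y=1) = P(0,1)+P(1,1) = 6/49 + 29/49 = 35/49 = 5/7

5/7


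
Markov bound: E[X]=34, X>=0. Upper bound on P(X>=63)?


Markov: P(X >= a) <= E[X]/a
P(X >= 63) <= 34/63

34/63


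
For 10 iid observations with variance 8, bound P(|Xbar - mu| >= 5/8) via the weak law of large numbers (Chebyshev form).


Var(Xbar) = Var(X)/n = 8/10
Chebyshev: P(|Xbar-mu| >= 5/8) <= Var(Xbar)/(5/8)^2 = (4/5)/(25/64) = 256/125
Bound exceeds 1, so trivial bound: 1

1


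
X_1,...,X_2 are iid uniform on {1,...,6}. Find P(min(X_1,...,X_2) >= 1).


P(min >= 1) = P(all X_i >= 1) = (P(X_1 >= 1))^2
= (6/6)^2 = 1^2 = 1

1


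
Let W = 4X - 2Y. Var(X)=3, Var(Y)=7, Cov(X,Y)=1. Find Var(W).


Var(4X - 2Y) = 4^2*Var(X) + (-2)^2*Var(Y) + 2*4*(-2)*Cov(X,Y)
= 16*3 + 4*7 - 16*1
= 48 + 28 - 16 = 60

60


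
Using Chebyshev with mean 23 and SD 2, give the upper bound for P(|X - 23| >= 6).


k = 6/2 = 3
Chebyshev: P(|X-mu| >= k*sigma) <= 1/k^2 = 1/3^2 = 1/9

1/9


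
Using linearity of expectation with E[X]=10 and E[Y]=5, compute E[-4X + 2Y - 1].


E[-4X + 2Y - 1] = -4*E[X] + 2*E[Y] - 1
= (-4)*(10) + (2)*(5) + (-1)
= -40 + 10 - 1 = -31

-31


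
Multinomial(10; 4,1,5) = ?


10! = 3628800
Denominator: 4!=24 * 1!=1 * 5!=120
Coefficient = 3628800 / 2880 = 1260

1260


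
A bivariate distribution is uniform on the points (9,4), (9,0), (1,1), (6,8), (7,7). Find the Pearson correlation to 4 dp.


Cov(X,Y) = 1.2000, Var(X) = 8.6400, Var(Y) = 10.0000
rho = Cov/(sqrt(VarX)*sqrt(VarY)) = 0.1291

0.1291


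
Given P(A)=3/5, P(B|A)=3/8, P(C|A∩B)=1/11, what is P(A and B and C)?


P(A∩B∩C) = P(A) * P(B|A) * P(C|A∩B)
= 3/5 * 3/8 * 1/11
= 9/40 * 1/11 = 9/440

9/440


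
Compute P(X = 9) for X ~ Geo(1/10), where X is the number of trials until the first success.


P(X=9) = (1-p)^8 * p = (9/10)^8 * 1/10
= 43046721/100000000 * 1/10 = 43046721/1000000000

43046721/1000000000


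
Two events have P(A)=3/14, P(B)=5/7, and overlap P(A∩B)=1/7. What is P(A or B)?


P(A∪B) = P(A) + P(B) - P(A∩B)
= 3/14 + 5/7 - 1/7 = 11/14

11/14


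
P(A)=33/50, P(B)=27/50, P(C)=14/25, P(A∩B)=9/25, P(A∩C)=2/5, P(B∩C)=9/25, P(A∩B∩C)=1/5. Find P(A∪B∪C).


P(A∪B∪C) = P(A)+P(B)+P(C) - P(AB)-P(AC)-P(BC) + P(ABC)
= 33/50+27/50+14/25 - 9/25-2/5-9/25 + 1/5
= 21/25

21/25


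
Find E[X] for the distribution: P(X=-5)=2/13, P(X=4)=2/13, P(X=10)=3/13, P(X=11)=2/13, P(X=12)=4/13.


E[X] = sum(x * P(x))
= -5*2/13 + 4*2/13 + 10*3/13 + 11*2/13 + 12*4/13
= 98/13

98/13


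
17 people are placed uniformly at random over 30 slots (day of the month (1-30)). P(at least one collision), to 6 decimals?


P(all different) = prod((30-i)/30 for i=0..16) = 0.003299
P(at least one match) = 1 - 0.003299 = 0.996701

0.996701


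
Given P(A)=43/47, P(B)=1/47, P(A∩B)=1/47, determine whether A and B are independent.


P(A)*P(B) = 43/47*1/47 = 43/2209
P(A∩B) = 1/47 != 43/2209, so not independent

No, A and B are not independent


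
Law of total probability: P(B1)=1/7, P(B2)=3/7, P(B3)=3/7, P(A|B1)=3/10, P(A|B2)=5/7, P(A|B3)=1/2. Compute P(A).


P(A) = P(A|B1)P(B1) + P(A|B2)P(B2) + P(A|B3)P(B3)
= 3/10*1/7 + 5/7*3/7 + 1/2*3/7
= 3/70 + 15/49 + 3/14 = 138/245

138/245


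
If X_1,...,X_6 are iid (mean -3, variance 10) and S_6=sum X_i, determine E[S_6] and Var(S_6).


E[S_n] = n*mu = 6*-3 = -18
Var(S_n) = n*sigma^2 = 6*10 = 60

E[S_6]=-18, Var(S_6)=60


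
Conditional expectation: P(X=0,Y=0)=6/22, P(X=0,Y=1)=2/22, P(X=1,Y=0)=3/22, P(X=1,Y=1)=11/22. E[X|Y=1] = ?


P(Y=1) = 13/22
E[X|Y=1] = (0*2 + 1*11)/13 = 11/13

11/13


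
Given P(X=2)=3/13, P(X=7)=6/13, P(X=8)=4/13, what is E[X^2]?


E[X^2] = sum(g(x)*P(x))
= 4*3/13 + 49*6/13 + 64*4/13
= 562/13

562/13


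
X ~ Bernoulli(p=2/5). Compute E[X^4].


For Bernoulli: X in {0,1}
E[X^4] = 0^4*(1-2/5) + 1^4*2/5 = 2/5

2/5


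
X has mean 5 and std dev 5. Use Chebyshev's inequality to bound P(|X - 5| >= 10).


k = 10/5 = 2
Chebyshev: P(|X-mu| >= k*sigma) <= 1/k^2 = 1/2^2 = 1/4

1/4


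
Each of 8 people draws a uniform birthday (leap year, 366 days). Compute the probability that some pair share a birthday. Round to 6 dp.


P(all different) = prod((366-i)/366 for i=0..7) = 0.925861
P(at least one match) = 1 - 0.925861 = 0.074139

0.074139


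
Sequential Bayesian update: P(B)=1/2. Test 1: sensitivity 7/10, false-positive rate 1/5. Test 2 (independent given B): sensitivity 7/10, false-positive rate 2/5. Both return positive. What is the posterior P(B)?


After test 1: P(+) = 7/10*1/2 + 1/5*1/2 = 9/20
P(B|+) = (7/20)/(9/20) = 7/9
After test 2 (use post1 as new prior): P(+) = 7/10*7/9 + 2/5*2/9 = 19/30
P(B|+,+) = (49/90)/(19/30) = 49/57

49/57


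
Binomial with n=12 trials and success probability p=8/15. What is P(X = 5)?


P(X=5) = C(12,5) * p^5 * (1-p)^7
= 792 * 32768/759375 * 823543/170859375
= 2374755418112/14416259765625

2374755418112/14416259765625


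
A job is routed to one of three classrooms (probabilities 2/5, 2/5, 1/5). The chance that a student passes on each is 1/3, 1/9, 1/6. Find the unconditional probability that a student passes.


P(A) = P(A|B1)P(B1) + P(A|B2)P(B2) + P(A|B3)P(B3)
= 1/3*2/5 + 1/9*2/5 + 1/6*1/5
= 2/15 + 2/45 + 1/30 = 19/90

19/90


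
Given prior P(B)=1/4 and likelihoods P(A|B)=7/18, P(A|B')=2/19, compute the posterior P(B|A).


P(A) = P(A|B)P(B) + P(A|B')P(B') = 7/18*1/4 + 2/19*3/4 = 241/1368
P(B|A) = P(A|B)P(B)/P(A) = (7/72)/(241/1368) = 133/241

133/241


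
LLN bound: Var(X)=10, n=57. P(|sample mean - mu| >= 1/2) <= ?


Var(Xbar) = Var(X)/n = 10/57
Chebyshev: P(|Xbar-mu| >= 1/2) <= Var(Xbar)/(1/2)^2 = (10/57)/(1/4) = 40/57

40/57


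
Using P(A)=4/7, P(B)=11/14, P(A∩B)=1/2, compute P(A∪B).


P(A∪B) = P(A) + P(B) - P(A∩B)
= 4/7 + 11/14 - 1/2 = 6/7

6/7


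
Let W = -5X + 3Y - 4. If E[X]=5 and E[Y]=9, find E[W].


E[-5X + 3Y - 4] = -5*E[X] + 3*E[Y] - 4
= (-5)*(5) + (3)*(9) + (-4)
= -25 + 27 - 4 = -2

-2


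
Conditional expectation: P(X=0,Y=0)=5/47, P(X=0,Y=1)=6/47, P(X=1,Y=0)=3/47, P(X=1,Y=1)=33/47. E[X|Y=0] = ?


P(Y=0) = 8/47
E[X|Y=0] = (0*5 + 1*3)/8 = 3/8

3/8


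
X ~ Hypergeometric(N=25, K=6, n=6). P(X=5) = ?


P(X=5) = C(6,5)*C(19,1) / C(25,6)
= 6*19 / 177100
= 114/177100 = 57/88550

57/88550


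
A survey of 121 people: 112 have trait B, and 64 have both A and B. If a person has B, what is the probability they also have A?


P(A|B) = P(A∩B)/P(B) = (64/121)/(112/121) = 64/112 = 4/7

4/7


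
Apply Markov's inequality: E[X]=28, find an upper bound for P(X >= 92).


Markov: P(X >= a) <= E[X]/a
P(X >= 92) <= 28/92 = 7/23

7/23


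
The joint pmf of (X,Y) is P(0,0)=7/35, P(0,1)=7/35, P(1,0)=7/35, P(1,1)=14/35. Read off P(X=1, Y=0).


Read from table: P(X=1, Y=0) = 7/35 = 1/5

1/5


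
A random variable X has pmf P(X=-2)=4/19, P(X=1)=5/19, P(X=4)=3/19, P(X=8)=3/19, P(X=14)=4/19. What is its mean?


E[X] = sum(x * P(x))
= -2*4/19 + 1*5/19 + 4*3/19 + 8*3/19 + 14*4/19
= 89/19

89/19


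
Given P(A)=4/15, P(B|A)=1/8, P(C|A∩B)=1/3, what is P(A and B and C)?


P(A∩B∩C) = P(A) * P(B|A) * P(C|A∩B)
= 4/15 * 1/8 * 1/3
= 1/30 * 1/3 = 1/90

1/90


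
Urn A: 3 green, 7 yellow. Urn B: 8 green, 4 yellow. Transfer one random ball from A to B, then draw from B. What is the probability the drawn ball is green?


P(transfer green) = 3/10; P(transfer yellow) = 7/10
If green transferred: Urn II has 9 green of 13, so P(green|green moved) = 9/13
If yellow transferred: Urn II has 8 green of 13, so P(green|yellow moved) = 8/13
By total probability: P(green) = 3/10*9/13 + 7/10*8/13 = 83/130

83/130


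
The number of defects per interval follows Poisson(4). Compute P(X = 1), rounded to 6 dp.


P(X=1) = e^(-4) * 4^1 / 1!
≈ 0.01831563889 * 4 / 1
≈ 0.073263

0.073263


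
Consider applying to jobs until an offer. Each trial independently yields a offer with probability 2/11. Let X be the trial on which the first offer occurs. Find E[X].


For geometric (trials until first success), E[X] = 1/p = 1/(2/11) = 11/2

11/2


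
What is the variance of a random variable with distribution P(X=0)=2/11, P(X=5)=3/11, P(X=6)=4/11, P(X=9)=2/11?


E[X] = 57/11, E[X^2] = 381/11
Var(X) = E[X^2] - (E[X])^2 = 381/11 - (57/11)^2 = 942/121

942/121


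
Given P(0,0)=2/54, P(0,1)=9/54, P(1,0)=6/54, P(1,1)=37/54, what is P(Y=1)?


P(Y=1) = P(0,1)+P(1,1) = 9/54 + 37/54 = 46/54 = 23/27

23/27


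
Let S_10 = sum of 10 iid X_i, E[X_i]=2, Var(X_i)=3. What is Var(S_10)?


By independence, Var(S_n) = n*Var(X_1) = 10*3 = 30

30


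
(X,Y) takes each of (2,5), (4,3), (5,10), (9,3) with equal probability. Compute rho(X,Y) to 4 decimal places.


Cov(X,Y) = -1.5000, Var(X) = 6.5000, Var(Y) = 8.1875
rho = Cov/(sqrt(VarX)*sqrt(VarY)) = -0.2056

-0.2056


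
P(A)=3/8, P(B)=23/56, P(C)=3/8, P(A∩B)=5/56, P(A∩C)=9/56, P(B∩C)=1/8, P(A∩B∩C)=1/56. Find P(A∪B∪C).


P(A∪B∪C) = P(A)+P(B)+P(C) - P(AB)-P(AC)-P(BC) + P(ABC)
= 3/8+23/56+3/8 - 5/56-9/56-1/8 + 1/56
= 45/56

45/56


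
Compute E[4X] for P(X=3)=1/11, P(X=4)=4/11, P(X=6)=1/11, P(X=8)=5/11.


E[4X] = sum(g(x)*P(x))
= 12*1/11 + 16*4/11 + 24*1/11 + 32*5/11
= 260/11

260/11


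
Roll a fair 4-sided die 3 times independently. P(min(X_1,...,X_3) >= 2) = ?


P(min >= 2) = P(all X_i >= 2) = (P(X_1 >= 2))^3
= (3/4)^3 = 27/64

27/64


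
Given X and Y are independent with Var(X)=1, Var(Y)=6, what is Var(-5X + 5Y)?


Independence => Cov(X,Y)=0
Var(-5X + 5Y) = (-5)^2*Var(X) + 5^2*Var(Y)
= 25*1 + 25*6 = 175

175


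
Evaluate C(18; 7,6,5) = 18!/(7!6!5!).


18! = 6402373705728000
Denominator: 7!=5040 * 6!=720 * 5!=120
Coefficient = 6402373705728000 / 435456000 = 14702688

14702688


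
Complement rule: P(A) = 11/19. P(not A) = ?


P(A') = 1 - P(A) = 1 - 11/19 = 8/19

8/19


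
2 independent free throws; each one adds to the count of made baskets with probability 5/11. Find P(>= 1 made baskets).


P(at least one) = 1 - P(none)
P(none) = (1 - 5/11)^2 = (6/11)^2 = 36/121
P(at least one) = 1 - 36/121 = 85/121

85/121


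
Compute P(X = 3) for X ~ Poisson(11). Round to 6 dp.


P(X=3) = e^(-11) * 11^3 / 3!
≈ 0.00001670170079 * 1331 / 6
≈ 0.003705

0.003705


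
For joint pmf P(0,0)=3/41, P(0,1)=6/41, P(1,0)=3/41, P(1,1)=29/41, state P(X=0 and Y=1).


Read from table: P(X=0, Y=1) = 6/41

6/41


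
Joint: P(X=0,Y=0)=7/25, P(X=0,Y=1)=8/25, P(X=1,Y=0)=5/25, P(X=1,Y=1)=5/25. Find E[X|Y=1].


P(Y=1) = 13/25
E[X|Y=1] = (0*8 + 1*5)/13 = 5/13

5/13


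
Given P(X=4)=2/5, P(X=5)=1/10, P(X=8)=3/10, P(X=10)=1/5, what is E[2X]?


E[2X] = sum(g(x)*P(x))
= 8*2/5 + 10*1/10 + 16*3/10 + 20*1/5
= 13

13


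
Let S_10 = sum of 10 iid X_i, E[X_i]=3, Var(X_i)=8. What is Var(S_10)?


By independence, Var(S_n) = n*Var(X_1) = 10*8 = 80

80


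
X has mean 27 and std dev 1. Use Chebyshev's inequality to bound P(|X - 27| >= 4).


k = 4/1 = 4
Chebyshev: P(|X-mu| >= k*sigma) <= 1/k^2 = 1/4^2 = 1/16

1/16


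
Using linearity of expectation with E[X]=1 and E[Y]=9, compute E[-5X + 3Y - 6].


E[-5X + 3Y - 6] = -5*E[X] + 3*E[Y] - 6
= (-5)*(1) + (3)*(9) + (-6)
= -5 + 27 - 6 = 16

16


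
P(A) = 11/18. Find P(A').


P(A') = 1 - P(A) = 1 - 11/18 = 7/18

7/18


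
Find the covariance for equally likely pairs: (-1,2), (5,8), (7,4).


E[X]=11/3, E[Y]=14/3, E[XY]=22
Cov(X,Y) = E[XY] - E[X]E[Y] = 22 - 11/3*14/3 = 44/9

44/9


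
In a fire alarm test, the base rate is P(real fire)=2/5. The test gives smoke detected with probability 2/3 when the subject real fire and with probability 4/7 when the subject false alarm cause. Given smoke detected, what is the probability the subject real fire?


P(A) = P(A|B)P(B) + P(A|B')P(B') = 2/3*2/5 + 4/7*3/5 = 64/105
P(B|A) = P(A|B)P(B)/P(A) = (4/15)/(64/105) = 7/16

7/16


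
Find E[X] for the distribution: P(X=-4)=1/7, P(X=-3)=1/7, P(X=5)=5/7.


E[X] = sum(x * P(x))
= -4*1/7 - 3*1/7 + 5*5/7
= 18/7

18/7


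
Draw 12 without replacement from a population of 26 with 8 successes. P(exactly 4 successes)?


P(X=4) = C(8,4)*C(18,8) / C(26,12)
= 70*43758 / 9657700
= 3063060/9657700 = 693/2185

693/2185


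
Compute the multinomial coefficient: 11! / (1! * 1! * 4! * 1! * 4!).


11! = 39916800
Denominator: 1!=1 * 1!=1 * 4!=24 * 1!=1 * 4!=24
Coefficient = 39916800 / 576 = 69300

69300


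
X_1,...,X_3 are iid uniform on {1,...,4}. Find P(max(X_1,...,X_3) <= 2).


P(max <= 2) = P(all X_i <= 2) = (P(X_1 <= 2))^3
= (2/4)^3 = (1/2)^3 = 1/8

1/8


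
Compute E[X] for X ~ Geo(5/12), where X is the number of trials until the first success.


For geometric (trials until first success), E[X] = 1/p = 1/(5/12) = 12/5

12/5


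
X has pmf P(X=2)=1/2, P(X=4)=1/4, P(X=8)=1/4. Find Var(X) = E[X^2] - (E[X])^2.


E[X] = 4, E[X^2] = 22
Var(X) = E[X^2] - (E[X])^2 = 22 - (4)^2 = 6

6


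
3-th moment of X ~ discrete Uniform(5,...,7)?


E[X^3] = (1/3) * sum(x^3 for x=5..7)
= 684/3 = 228

228


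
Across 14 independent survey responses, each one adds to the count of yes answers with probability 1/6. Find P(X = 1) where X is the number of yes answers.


P(X=1) = C(14,1) * p^1 * (1-p)^13
= 14 * 1/6 * 1220703125/13060694016
= 8544921875/39182082048

8544921875/39182082048


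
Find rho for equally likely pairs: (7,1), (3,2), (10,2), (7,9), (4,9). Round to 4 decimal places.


Cov(X,Y) = -2.1200, Var(X) = 6.1600, Var(Y) = 13.0400
rho = Cov/(sqrt(VarX)*sqrt(VarY)) = -0.2365

-0.2365


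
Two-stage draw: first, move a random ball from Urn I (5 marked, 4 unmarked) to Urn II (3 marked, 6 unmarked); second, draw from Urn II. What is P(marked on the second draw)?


P(transfer marked) = 5/9; P(transfer unmarked) = 4/9
If marked transferred: Urn II has 4 marked of 10, so P(marked|marked moved) = 2/5
If unmarked transferred: Urn II has 3 marked of 10, so P(marked|unmarked moved) = 3/10
By total probability: P(marked) = 5/9*2/5 + 4/9*3/10 = 16/45

16/45


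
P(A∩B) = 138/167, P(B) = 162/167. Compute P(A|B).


P(A|B) = P(A∩B)/P(B) = (138/167)/(162/167) = 138/162 = 23/27

23/27


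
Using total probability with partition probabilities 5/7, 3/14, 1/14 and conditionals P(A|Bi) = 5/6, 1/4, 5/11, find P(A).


P(A) = P(A|B1)P(B1) + P(A|B2)P(B2) + P(A|B3)P(B3)
= 5/6*5/7 + 1/4*3/14 + 5/11*1/14
= 25/42 + 3/56 + 5/154 = 1259/1848

1259/1848


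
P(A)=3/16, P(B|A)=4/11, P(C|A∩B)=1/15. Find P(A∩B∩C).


P(A∩B∩C) = P(A) * P(B|A) * P(C|A∩B)
= 3/16 * 4/11 * 1/15
= 3/44 * 1/15 = 1/220

1/220


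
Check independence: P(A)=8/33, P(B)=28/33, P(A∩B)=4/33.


P(A)*P(B) = 8/33*28/33 = 224/1089
P(A∩B) = 4/33 != 224/1089, so not independent

No, A and B are not independent


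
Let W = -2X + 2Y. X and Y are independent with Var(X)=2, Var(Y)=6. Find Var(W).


Independence => Cov(X,Y)=0
Var(-2X + 2Y) = (-2)^2*Var(X) + 2^2*Var(Y)
= 4*2 + 4*6 = 32

32


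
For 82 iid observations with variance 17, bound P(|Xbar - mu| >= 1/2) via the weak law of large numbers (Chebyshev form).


Var(Xbar) = Var(X)/n = 17/82
Chebyshev: P(|Xbar-mu| >= 1/2) <= Var(Xbar)/(1/2)^2 = (17/82)/(1/4) = 34/41

34/41


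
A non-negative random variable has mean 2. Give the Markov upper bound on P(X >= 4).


Markov: P(X >= a) <= E[X]/a
P(X >= 4) <= 2/4 = 1/2

1/2


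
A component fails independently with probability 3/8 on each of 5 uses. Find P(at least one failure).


P(at least one) = 1 - P(none)
P(none) = (1 - 3/8)^5 = (5/8)^5 = 3125/32768
P(at least one) = 1 - 3125/32768 = 29643/32768

29643/32768


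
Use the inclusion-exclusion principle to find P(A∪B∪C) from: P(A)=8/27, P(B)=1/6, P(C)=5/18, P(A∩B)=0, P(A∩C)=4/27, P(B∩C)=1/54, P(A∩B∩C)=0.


P(A∪B∪C) = P(A)+P(B)+P(C) - P(AB)-P(AC)-P(BC) + P(ABC)
= 8/27+1/6+5/18 - 0-4/27-1/54 + 0
= 31/54

31/54


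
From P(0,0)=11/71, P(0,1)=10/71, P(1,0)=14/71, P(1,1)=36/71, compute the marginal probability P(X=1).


P(X=1) = P(1,0)+P(1,1) = 14/71 + 36/71 = 50/71

50/71


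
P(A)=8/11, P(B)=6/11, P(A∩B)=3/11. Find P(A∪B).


P(A∪B) = P(A) + P(B) - P(A∩B)
= 8/11 + 6/11 - 3/11 = 1

1


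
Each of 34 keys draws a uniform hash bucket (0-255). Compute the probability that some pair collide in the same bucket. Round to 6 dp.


P(all different) = prod((256-i)/256 for i=0..33) = 0.100884
P(at least one match) = 1 - 0.100884 = 0.899116

0.899116


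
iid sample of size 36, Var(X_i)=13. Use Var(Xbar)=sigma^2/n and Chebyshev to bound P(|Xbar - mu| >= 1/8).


Var(Xbar) = Var(X)/n = 13/36
Chebyshev: P(|Xbar-mu| >= 1/8) <= Var(Xbar)/(1/8)^2 = (13/36)/(1/64) = 208/9
Bound exceeds 1, so trivial bound: 1

1


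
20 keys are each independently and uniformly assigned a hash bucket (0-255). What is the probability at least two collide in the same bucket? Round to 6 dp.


P(all different) = prod((256-i)/256 for i=0..19) = 0.466833
P(at least one match) = 1 - 0.466833 = 0.533167

0.533167


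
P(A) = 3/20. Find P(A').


P(A') = 1 - P(A) = 1 - 3/20 = 17/20

17/20


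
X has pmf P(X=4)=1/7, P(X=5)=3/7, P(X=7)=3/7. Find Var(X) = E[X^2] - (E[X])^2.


E[X] = 40/7, E[X^2] = 34
Var(X) = E[X^2] - (E[X])^2 = 34 - (40/7)^2 = 66/49

66/49


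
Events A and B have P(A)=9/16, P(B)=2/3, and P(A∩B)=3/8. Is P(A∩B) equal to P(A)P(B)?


P(A)*P(B) = 9/16*2/3 = 3/8
P(A∩B) = 3/8, which equals P(A)P(B), so independent

Yes, A and B are independent


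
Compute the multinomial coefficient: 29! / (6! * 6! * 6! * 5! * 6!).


29! = 8841761993739701954543616000000
Denominator: 6!=720 * 6!=720 * 6!=720 * 5!=120 * 6!=720
Coefficient = 8841761993739701954543616000000 / 32248627200000 = 274174833517865280

274174833517865280


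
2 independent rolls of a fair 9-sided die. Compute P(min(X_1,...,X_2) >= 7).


P(min >= 7) = P(all X_i >= 7) = (P(X_1 >= 7))^2
= (3/9)^2 = (1/3)^2 = 1/9

1/9


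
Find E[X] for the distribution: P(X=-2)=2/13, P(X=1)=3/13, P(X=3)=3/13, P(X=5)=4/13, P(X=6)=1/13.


E[X] = sum(x * P(x))
= -2*2/13 + 1*3/13 + 3*3/13 + 5*4/13 + 6*1/13
= 34/13

34/13


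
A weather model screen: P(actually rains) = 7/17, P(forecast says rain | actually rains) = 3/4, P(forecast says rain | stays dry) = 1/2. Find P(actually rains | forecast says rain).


P(A) = P(A|B)P(B) + P(A|B')P(B') = 3/4*7/17 + 1/2*10/17 = 41/68
P(B|A) = P(A|B)P(B)/P(A) = (21/68)/(41/68) = 21/41

21/41


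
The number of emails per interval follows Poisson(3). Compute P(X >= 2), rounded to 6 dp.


P(X>=2) = 1 - P(X<=1) = 1 - (e^(-3)*3^0/0! + e^(-3)*3^1/1!)
≈ 1 - (0.0497870684 + 0.1493612051)
= 1 - 0.1991482735 = 0.8008517265
≈ 0.800852

0.800852


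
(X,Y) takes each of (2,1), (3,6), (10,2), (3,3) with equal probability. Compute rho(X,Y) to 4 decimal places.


Cov(X,Y) = -1.2500, Var(X) = 10.2500, Var(Y) = 3.5000
rho = Cov/(sqrt(VarX)*sqrt(VarY)) = -0.2087

-0.2087


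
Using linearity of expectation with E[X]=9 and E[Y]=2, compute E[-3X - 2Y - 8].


E[-3X - 2Y - 8] = -3*E[X] - 2*E[Y] - 8
= (-3)*(9) + (-2)*(2) + (-8)
= -27 - 4 - 8 = -39

-39


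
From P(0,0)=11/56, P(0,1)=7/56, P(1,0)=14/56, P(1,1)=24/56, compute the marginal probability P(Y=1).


P(Y=1) = P(0,1)+P(1,1) = 7/56 + 24/56 = 31/56

31/56


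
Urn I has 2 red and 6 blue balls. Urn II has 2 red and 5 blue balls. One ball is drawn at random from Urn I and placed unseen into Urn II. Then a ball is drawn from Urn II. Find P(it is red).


P(transfer red) = 2/8 = 1/4; P(transfer blue) = 3/4
If red transferred: Urn II has 3 red of 8, so P(red|red moved) = 3/8
If blue transferred: Urn II has 2 red of 8, so P(red|blue moved) = 1/4
By total probability: P(red) = 1/4*3/8 + 3/4*1/4 = 9/32

9/32


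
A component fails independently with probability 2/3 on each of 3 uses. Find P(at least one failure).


P(at least one) = 1 - P(none)
P(none) = (1 - 2/3)^3 = (1/3)^3 = 1/27
P(at least one) = 1 - 1/27 = 26/27

26/27


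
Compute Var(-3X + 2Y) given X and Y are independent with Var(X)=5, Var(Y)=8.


Independence => Cov(X,Y)=0
Var(-3X + 2Y) = (-3)^2*Var(X) + 2^2*Var(Y)
= 9*5 + 4*8 = 77

77


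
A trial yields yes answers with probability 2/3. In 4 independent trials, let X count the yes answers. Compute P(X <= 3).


P(X<=3) = P(X=0) + P(X=1) + P(X=2) + P(X=3)
= 1/81 + 8/81 + 8/27 + 32/81
= 65/81

65/81


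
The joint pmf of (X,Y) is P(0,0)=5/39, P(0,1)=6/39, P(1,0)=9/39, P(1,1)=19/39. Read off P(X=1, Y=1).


Read from table: P(X=1, Y=1) = 19/39

19/39


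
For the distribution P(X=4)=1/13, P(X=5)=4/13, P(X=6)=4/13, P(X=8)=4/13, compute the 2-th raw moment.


E[X^2] = sum(x^2 * P(x))
= 16*1/13 + 25*4/13 + 36*4/13 + 64*4/13
= 516/13

516/13


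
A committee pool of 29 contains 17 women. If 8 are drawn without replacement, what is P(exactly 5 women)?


P(X=5) = C(17,5)*C(12,3) / C(29,8)
= 6188*220 / 4292145
= 1361360/4292145 = 1904/6003

1904/6003


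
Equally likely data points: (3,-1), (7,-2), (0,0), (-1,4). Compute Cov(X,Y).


E[X]=9/4, E[Y]=1/4, E[XY]=-21/4
Cov(X,Y) = E[XY] - E[X]E[Y] = -21/4 - 9/4*1/4 = -93/16

-93/16


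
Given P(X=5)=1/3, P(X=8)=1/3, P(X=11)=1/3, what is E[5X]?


E[5X] = sum(g(x)*P(x))
= 25*1/3 + 40*1/3 + 55*1/3
= 40

40


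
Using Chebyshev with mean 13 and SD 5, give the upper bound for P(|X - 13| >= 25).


k = 25/5 = 5
Chebyshev: P(|X-mu| >= k*sigma) <= 1/k^2 = 1/5^2 = 1/25

1/25


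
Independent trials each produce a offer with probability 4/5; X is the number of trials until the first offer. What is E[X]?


For geometric (trials until first success), E[X] = 1/p = 1/(4/5) = 5/4

5/4


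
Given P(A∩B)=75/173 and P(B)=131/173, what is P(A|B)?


P(A|B) = P(A∩B)/P(B) = (75/173)/(131/173) = 75/131

75/131


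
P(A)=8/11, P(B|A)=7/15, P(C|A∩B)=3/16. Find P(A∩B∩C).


P(A∩B∩C) = P(A) * P(B|A) * P(C|A∩B)
= 8/11 * 7/15 * 3/16
= 56/165 * 3/16 = 7/110

7/110


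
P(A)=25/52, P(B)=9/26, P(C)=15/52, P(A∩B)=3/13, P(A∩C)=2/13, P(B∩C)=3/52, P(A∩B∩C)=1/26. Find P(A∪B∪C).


P(A∪B∪C) = P(A)+P(B)+P(C) - P(AB)-P(AC)-P(BC) + P(ABC)
= 25/52+9/26+15/52 - 3/13-2/13-3/52 + 1/26
= 37/52

37/52


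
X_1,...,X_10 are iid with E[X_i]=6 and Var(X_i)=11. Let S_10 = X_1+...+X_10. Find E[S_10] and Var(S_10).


E[S_n] = n*mu = 10*6 = 60
Var(S_n) = n*sigma^2 = 10*11 = 110

E[S_10]=60, Var(S_10)=110


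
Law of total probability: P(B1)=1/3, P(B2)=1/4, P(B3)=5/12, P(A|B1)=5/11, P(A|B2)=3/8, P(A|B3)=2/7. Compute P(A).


P(A) = P(A|B1)P(B1) + P(A|B2)P(B2) + P(A|B3)P(B3)
= 5/11*1/3 + 3/8*1/4 + 2/7*5/12
= 5/33 + 3/32 + 5/42 = 2693/7392

2693/7392


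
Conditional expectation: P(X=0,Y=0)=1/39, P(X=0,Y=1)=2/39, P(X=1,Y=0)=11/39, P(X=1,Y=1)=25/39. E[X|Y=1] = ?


P(Y=1) = 27/39
E[X|Y=1] = (0*2 + 1*25)/27 = 25/27

25/27


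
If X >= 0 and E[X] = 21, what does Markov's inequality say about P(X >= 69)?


Markov: P(X >= a) <= E[X]/a
P(X >= 69) <= 21/69 = 7/23

7/23


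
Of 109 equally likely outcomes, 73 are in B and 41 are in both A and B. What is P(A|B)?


P(A|B) = P(A∩B)/P(B) = (41/109)/(73/109) = 41/73

41/73


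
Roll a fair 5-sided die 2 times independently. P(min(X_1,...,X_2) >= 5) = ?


P(min >= 5) = P(all X_i >= 5) = (P(X_1 >= 5))^2
= (1/5)^2 = 1/25

1/25


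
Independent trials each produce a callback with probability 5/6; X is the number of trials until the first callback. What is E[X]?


For geometric (trials until first success), E[X] = 1/p = 1/(5/6) = 6/5

6/5


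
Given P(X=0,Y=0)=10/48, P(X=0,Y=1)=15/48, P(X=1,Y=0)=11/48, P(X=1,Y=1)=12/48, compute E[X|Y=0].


P(Y=0) = 21/48
E[X|Y=0] = (0*10 + 1*11)/21 = 11/21

11/21


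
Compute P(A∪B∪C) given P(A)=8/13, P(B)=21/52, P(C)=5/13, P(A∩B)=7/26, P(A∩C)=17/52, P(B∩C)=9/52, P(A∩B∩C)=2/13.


P(A∪B∪C) = P(A)+P(B)+P(C) - P(AB)-P(AC)-P(BC) + P(ABC)
= 8/13+21/52+5/13 - 7/26-17/52-9/52 + 2/13
= 41/52

41/52


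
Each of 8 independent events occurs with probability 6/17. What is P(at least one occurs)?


P(at least one) = 1 - P(none)
P(none) = (1 - 6/17)^8 = (11/17)^8 = 214358881/6975757441
P(at least one) = 1 - 214358881/6975757441 = 6761398560/6975757441

6761398560/6975757441


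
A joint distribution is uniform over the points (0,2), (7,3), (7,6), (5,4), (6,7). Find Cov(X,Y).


E[X]=5, E[Y]=22/5, E[XY]=25
Cov(X,Y) = E[XY] - E[X]E[Y] = 25 - 5*22/5 = 3

3


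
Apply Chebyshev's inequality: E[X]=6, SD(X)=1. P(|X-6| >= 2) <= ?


k = 2/1 = 2
Chebyshev: P(|X-mu| >= k*sigma) <= 1/k^2 = 1/2^2 = 1/4

1/4


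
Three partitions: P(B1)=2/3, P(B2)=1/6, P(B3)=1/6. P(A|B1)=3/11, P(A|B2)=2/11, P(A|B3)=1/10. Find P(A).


P(A) = P(A|B1)P(B1) + P(A|B2)P(B2) + P(A|B3)P(B3)
= 3/11*2/3 + 2/11*1/6 + 1/10*1/6
= 2/11 + 1/33 + 1/60 = 151/660

151/660


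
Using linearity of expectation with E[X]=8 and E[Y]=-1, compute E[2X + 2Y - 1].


E[2X + 2Y - 1] = 2*E[X] + 2*E[Y] - 1
= (2)*(8) + (2)*(-1) + (-1)
= 16 - 2 - 1 = 13

13


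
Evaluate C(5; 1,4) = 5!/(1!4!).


5! = 120
Denominator: 1!=1 * 4!=24
Coefficient = 120 / 24 = 5

5


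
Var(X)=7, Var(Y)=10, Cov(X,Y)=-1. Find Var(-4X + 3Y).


Var(-4X + 3Y) = (-4)^2*Var(X) + 3^2*Var(Y) + 2*(-4)*3*Cov(X,Y)
= 16*7 + 9*10 - 24*(-1)
= 112 + 90 + 24 = 226

226


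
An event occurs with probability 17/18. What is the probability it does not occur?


P(A') = 1 - P(A) = 1 - 17/18 = 1/18

1/18


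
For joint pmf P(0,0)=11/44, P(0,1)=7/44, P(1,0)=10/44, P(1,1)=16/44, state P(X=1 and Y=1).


Read from table: P(X=1, Y=1) = 16/44 = 4/11

4/11


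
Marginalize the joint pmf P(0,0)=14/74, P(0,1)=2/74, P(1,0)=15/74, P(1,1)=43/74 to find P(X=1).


P(X=1) = P(1,0)+P(1,1) = 15/74 + 43/74 = 58/74 = 29/37

29/37


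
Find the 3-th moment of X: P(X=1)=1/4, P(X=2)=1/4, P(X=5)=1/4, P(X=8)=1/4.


E[X^3] = sum(x^3 * P(x))
= 1*1/4 + 8*1/4 + 125*1/4 + 512*1/4
= 323/2

323/2


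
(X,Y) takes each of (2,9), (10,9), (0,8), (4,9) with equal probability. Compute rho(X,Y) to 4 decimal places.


Cov(X,Y) = 1.0000, Var(X) = 14.0000, Var(Y) = 0.1875
rho = Cov/(sqrt(VarX)*sqrt(VarY)) = 0.6172

0.6172


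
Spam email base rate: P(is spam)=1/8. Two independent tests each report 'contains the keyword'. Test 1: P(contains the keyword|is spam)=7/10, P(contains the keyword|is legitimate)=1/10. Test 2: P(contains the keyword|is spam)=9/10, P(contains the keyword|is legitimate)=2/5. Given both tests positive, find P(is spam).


After test 1: P(+) = 7/10*1/8 + 1/10*7/8 = 7/40
P(B|+) = (7/80)/(7/40) = 1/2
After test 2 (use post1 as new prior): P(+) = 9/10*1/2 + 2/5*1/2 = 13/20
P(B|+,+) = (9/20)/(13/20) = 9/13

9/13


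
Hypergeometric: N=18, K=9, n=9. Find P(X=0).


P(X=0) = C(9,0)*C(9,9) / C(18,9)
= 1*1 / 48620
= 1/48620

1/48620


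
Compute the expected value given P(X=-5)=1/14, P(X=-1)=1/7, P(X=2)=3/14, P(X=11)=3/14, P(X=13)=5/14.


E[X] = sum(x * P(x))
= -5*1/14 - 1*1/7 + 2*3/14 + 11*3/14 + 13*5/14
= 97/14

97/14


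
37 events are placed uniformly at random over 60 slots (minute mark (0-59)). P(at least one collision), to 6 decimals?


P(all different) = prod((60-i)/60 for i=0..36) = 0.000001
P(at least one match) = 1 - 0.000001 = 0.999999

0.999999


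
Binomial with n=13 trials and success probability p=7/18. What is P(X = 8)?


P(X=8) = C(13,8) * p^8 * (1-p)^5
= 1287 * 5764801/11019960576 * 161051/1889568
= 132765056116693/2313662762852352

132765056116693/2313662762852352


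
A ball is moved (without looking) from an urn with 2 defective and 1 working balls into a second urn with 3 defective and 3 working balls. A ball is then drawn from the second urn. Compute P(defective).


P(transfer defective) = 2/3; P(transfer working) = 1/3
If defective transferred: Urn II has 4 defective of 7, so P(defective|defective moved) = 4/7
If working transferred: Urn II has 3 defective of 7, so P(defective|working moved) = 3/7
By total probability: P(defective) = 2/3*4/7 + 1/3*3/7 = 11/21

11/21


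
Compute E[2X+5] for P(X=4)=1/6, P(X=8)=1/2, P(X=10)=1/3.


E[2X+5] = sum(g(x)*P(x))
= 13*1/6 + 21*1/2 + 25*1/3
= 21

21


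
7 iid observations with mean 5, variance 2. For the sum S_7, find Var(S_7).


By independence, Var(S_n) = n*Var(X_1) = 7*2 = 14

14


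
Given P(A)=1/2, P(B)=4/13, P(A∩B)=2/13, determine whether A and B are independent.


P(A)*P(B) = 1/2*4/13 = 2/13
P(A∩B) = 2/13, which equals P(A)P(B), so independent

Yes, A and B are independent


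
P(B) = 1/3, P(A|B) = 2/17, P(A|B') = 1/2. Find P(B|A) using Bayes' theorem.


P(A) = P(A|B)P(B) + P(A|B')P(B') = 2/17*1/3 + 1/2*2/3 = 19/51
P(B|A) = P(A|B)P(B)/P(A) = (2/51)/(19/51) = 2/19

2/19


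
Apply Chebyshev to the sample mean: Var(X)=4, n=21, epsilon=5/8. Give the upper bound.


Var(Xbar) = Var(X)/n = 4/21
Chebyshev: P(|Xbar-mu| >= 5/8) <= Var(Xbar)/(5/8)^2 = (4/21)/(25/64) = 256/525

256/525


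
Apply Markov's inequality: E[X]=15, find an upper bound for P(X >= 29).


Markov: P(X >= a) <= E[X]/a
P(X >= 29) <= 15/29

15/29
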